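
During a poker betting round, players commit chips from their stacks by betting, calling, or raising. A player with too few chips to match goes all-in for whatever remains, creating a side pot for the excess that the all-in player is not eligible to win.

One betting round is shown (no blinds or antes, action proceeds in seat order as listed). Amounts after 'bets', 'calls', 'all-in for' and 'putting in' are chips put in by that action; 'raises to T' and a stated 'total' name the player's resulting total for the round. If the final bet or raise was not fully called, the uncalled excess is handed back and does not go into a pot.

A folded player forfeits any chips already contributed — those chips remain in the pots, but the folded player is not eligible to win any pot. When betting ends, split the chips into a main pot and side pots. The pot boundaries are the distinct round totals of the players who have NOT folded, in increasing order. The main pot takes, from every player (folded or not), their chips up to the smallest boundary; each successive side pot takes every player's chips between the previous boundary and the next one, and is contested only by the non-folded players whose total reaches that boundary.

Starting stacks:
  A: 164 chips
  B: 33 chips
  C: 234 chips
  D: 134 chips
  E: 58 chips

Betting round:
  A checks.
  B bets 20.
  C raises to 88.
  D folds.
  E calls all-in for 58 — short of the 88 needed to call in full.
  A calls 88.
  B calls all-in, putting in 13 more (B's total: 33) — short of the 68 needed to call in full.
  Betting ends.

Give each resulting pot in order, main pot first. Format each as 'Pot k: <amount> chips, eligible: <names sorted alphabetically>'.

Pot 1: 132 chips, eligible: A, B, C, E
Pot 2: 75 chips, eligible: A, C, E
Pot 3: 60 chips, eligible: A, C

Derivation:
Contributions: A=88, B=33, C=88, E=58
Folded: D
Pot levels (distinct totals of non-folded players): 33, 58, 88
Layer 1-33: 33 each from A, B, C, E = 33*4 = 132 chips; eligible A, B, C, E
Layer 34-58: 25 each from A, C, E = 25*3 = 75 chips; eligible A, C, E
Layer 59-88: 30 each from A, C = 30*2 = 60 chips; eligible A, C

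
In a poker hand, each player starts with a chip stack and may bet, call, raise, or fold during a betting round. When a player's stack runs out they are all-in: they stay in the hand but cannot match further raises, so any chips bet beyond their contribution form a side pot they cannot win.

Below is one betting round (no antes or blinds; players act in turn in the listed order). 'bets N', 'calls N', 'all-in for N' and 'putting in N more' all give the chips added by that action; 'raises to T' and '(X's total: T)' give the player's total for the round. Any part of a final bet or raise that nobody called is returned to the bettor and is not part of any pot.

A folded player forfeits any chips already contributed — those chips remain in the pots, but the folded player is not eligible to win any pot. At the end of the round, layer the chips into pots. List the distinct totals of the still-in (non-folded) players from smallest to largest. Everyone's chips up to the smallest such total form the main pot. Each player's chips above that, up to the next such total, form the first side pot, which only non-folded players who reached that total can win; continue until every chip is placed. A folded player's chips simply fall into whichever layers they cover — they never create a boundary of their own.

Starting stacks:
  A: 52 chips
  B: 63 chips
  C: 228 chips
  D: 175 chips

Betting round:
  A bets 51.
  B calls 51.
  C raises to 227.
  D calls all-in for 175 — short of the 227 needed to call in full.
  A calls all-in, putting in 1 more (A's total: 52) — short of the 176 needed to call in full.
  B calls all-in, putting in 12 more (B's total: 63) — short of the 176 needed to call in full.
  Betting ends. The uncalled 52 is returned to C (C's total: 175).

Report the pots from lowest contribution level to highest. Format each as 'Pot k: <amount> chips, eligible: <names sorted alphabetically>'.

Pot 1: 208 chips, eligible: A, B, C, D
Pot 2: 33 chips, eligible: B, C, D
Pot 3: 224 chips, eligible: C, D

Derivation:
Contributions (after 52 returned to C): A=52, B=63, C=175, D=175
Pot levels (distinct totals of non-folded players): 52, 63, 175
Layer 1-52: 52 each from A, B, C, D = 52*4 = 208 chips; eligible A, B, C, D
Layer 53-63: 11 each from B, C, D = 11*3 = 33 chips; eligible B, C, D
Layer 64-175: 112 each from C, D = 112*2 = 224 chips; eligible C, D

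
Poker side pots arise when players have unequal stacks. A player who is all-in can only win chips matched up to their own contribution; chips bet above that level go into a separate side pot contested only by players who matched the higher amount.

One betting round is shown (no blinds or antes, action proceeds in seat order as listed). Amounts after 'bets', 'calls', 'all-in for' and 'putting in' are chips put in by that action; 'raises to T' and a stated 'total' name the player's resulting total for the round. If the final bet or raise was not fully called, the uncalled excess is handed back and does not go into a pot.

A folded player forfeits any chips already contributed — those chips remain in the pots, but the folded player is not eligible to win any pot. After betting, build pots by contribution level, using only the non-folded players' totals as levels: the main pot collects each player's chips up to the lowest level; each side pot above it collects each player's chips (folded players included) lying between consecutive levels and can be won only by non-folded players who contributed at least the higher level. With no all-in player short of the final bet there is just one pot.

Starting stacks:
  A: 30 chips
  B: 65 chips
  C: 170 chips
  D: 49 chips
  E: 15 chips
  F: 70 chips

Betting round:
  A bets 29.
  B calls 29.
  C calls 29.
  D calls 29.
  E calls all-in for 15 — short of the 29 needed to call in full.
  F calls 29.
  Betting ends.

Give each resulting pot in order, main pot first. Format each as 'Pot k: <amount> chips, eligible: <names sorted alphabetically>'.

Contributions: A=29, B=29, C=29, D=29, E=15, F=29
Pot levels (distinct totals of non-folded players): 15, 29
Layer 1-15: 15 each from A, B, C, D, E, F = 15*6 = 90 chips; eligible A, B, C, D, E, F
Layer 16-29: 14 each from A, B, C, D, F = 14*5 = 70 chips; eligible A, B, C, D, F

Pot 1: 90 chips, eligible: A, B, C, D, E, F
Pot 2: 70 chips, eligible: A, B, C, D, F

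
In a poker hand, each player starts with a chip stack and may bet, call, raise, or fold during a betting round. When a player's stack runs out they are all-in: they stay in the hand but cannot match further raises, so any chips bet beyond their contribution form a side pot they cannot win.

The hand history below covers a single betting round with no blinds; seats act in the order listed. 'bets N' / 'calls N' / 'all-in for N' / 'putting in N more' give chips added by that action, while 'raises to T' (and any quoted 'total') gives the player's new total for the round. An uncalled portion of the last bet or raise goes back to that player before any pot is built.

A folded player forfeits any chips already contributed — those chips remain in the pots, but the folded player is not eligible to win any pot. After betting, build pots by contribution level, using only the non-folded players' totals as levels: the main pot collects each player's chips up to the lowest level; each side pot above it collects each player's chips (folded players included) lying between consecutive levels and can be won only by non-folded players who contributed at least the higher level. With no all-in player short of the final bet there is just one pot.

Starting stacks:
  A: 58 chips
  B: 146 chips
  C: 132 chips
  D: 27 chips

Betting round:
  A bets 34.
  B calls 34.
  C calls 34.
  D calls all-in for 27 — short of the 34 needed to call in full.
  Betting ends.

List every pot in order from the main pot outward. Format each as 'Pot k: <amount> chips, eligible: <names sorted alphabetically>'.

Contributions: A=34, B=34, C=34, D=27
Pot levels (distinct totals of non-folded players): 27, 34
Layer 1-27: 27 each from A, B, C, D = 27*4 = 108 chips; eligible A, B, C, D
Layer 28-34: 7 each from A, B, C = 7*3 = 21 chips; eligible A, B, C

Pot 1: 108 chips, eligible: A, B, C, D
Pot 2: 21 chips, eligible: A, B, C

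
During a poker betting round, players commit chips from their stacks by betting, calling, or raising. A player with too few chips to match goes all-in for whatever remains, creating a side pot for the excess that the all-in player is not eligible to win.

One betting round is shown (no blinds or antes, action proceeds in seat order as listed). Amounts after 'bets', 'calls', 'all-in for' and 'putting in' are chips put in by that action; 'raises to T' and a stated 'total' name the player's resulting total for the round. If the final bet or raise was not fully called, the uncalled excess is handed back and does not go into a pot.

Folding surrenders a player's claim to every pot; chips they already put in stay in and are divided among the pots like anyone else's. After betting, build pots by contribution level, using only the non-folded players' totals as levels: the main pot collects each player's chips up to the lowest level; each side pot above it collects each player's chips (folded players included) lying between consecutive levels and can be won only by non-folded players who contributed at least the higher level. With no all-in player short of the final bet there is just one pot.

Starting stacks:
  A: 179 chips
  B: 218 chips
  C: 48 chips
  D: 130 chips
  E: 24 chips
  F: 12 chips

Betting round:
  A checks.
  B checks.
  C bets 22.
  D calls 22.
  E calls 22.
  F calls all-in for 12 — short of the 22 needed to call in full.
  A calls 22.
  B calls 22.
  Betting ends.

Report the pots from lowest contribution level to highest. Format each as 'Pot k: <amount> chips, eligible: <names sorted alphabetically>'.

Contributions: A=22, B=22, C=22, D=22, E=22, F=12
Pot levels (distinct totals of non-folded players): 12, 22
Layer 1-12: 12 each from A, B, C, D, E, F = 12*6 = 72 chips; eligible A, B, C, D, E, F
Layer 13-22: 10 each from A, B, C, D, E = 10*5 = 50 chips; eligible A, B, C, D, E

Pot 1: 72 chips, eligible: A, B, C, D, E, F
Pot 2: 50 chips, eligible: A, B, C, D, E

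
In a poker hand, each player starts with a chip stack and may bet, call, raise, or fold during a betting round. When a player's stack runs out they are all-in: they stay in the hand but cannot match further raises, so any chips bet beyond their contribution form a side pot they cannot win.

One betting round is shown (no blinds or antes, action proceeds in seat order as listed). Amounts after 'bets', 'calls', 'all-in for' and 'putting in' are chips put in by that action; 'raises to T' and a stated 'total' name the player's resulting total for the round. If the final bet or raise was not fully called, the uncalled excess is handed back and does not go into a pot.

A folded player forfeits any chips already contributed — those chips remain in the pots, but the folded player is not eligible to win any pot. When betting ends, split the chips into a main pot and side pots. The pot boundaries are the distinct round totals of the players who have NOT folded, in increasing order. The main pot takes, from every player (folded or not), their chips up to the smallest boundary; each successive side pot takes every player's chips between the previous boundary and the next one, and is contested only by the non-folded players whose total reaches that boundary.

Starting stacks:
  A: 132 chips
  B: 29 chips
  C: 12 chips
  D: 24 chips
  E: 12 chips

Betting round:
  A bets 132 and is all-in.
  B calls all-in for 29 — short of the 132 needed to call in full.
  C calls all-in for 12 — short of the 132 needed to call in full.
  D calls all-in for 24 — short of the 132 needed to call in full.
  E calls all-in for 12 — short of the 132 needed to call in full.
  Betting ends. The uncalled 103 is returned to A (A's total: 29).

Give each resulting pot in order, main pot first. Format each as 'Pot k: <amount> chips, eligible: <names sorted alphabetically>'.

Pot 1: 60 chips, eligible: A, B, C, D, E
Pot 2: 36 chips, eligible: A, B, D
Pot 3: 10 chips, eligible: A, B

Derivation:
Contributions (after 103 returned to A): A=29, B=29, C=12, D=24, E=12
Pot levels (distinct totals of non-folded players): 12, 24, 29
Layer 1-12: 12 each from A, B, C, D, E = 12*5 = 60 chips; eligible A, B, C, D, E
Layer 13-24: 12 each from A, B, D = 12*3 = 36 chips; eligible A, B, D
Layer 25-29: 5 each from A, B = 5*2 = 10 chips; eligible A, B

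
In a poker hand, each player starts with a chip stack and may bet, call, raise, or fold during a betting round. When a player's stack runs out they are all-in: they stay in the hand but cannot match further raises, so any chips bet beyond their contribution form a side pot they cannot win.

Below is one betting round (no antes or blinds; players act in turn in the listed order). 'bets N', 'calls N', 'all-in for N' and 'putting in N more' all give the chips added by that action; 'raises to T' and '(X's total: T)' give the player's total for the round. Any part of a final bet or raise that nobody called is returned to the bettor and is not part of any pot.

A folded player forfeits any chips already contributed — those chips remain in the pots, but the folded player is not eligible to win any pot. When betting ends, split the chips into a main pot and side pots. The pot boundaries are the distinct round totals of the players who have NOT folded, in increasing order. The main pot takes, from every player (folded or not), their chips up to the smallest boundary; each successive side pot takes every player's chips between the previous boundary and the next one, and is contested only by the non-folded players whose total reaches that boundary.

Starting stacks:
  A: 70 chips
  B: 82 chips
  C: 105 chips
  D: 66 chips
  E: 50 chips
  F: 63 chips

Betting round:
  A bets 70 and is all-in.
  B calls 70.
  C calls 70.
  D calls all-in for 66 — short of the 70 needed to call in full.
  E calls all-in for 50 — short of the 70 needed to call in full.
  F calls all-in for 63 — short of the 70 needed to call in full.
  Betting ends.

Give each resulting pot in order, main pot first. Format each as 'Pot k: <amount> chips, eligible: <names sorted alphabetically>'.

Pot 1: 300 chips, eligible: A, B, C, D, E, F
Pot 2: 65 chips, eligible: A, B, C, D, F
Pot 3: 12 chips, eligible: A, B, C, D
Pot 4: 12 chips, eligible: A, B, C

Derivation:
Contributions: A=70, B=70, C=70, D=66, E=50, F=63
Pot levels (distinct totals of non-folded players): 50, 63, 66, 70
Layer 1-50: 50 each from A, B, C, D, E, F = 50*6 = 300 chips; eligible A, B, C, D, E, F
Layer 51-63: 13 each from A, B, C, D, F = 13*5 = 65 chips; eligible A, B, C, D, F
Layer 64-66: 3 each from A, B, C, D = 3*4 = 12 chips; eligible A, B, C, D
Layer 67-70: 4 each from A, B, C = 4*3 = 12 chips; eligible A, B, C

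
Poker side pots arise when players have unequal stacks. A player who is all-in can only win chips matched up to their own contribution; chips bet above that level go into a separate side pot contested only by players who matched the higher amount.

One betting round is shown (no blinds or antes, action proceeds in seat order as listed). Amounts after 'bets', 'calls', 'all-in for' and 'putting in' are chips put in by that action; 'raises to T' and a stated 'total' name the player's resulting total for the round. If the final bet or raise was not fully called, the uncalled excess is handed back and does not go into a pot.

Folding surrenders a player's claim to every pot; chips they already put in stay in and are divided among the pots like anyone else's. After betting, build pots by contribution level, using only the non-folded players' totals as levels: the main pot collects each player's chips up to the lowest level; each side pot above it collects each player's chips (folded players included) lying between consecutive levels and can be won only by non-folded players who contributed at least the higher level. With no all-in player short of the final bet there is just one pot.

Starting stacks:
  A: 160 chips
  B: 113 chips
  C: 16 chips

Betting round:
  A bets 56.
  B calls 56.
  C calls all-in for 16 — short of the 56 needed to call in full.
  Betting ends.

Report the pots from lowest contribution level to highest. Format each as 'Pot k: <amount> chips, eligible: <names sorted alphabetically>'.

Pot 1: 48 chips, eligible: A, B, C
Pot 2: 80 chips, eligible: A, B

Derivation:
Contributions: A=56, B=56, C=16
Pot levels (distinct totals of non-folded players): 16, 56
Layer 1-16: 16 each from A, B, C = 16*3 = 48 chips; eligible A, B, C
Layer 17-56: 40 each from A, B = 40*2 = 80 chips; eligible A, B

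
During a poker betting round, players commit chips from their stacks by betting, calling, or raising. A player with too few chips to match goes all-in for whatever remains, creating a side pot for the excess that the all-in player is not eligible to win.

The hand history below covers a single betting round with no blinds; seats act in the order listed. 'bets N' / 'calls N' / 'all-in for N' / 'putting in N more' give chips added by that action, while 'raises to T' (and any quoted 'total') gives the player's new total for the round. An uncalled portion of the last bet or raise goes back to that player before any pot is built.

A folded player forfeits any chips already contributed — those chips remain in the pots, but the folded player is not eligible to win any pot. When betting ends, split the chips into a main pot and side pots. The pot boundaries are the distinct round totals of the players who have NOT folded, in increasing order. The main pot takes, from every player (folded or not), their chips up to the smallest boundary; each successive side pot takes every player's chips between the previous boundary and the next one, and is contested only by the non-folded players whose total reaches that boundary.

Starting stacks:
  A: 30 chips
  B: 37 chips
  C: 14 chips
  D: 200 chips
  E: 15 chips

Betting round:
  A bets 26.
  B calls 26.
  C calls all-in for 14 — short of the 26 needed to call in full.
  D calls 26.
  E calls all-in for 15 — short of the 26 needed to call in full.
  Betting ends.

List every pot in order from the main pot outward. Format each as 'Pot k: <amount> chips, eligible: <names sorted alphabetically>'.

Pot 1: 70 chips, eligible: A, B, C, D, E
Pot 2: 4 chips, eligible: A, B, D, E
Pot 3: 33 chips, eligible: A, B, D

Derivation:
Contributions: A=26, B=26, C=14, D=26, E=15
Pot levels (distinct totals of non-folded players): 14, 15, 26
Layer 1-14: 14 each from A, B, C, D, E = 14*5 = 70 chips; eligible A, B, C, D, E
Layer 15-15: 1 each from A, B, D, E = 1*4 = 4 chips; eligible A, B, D, E
Layer 16-26: 11 each from A, B, D = 11*3 = 33 chips; eligible A, B, D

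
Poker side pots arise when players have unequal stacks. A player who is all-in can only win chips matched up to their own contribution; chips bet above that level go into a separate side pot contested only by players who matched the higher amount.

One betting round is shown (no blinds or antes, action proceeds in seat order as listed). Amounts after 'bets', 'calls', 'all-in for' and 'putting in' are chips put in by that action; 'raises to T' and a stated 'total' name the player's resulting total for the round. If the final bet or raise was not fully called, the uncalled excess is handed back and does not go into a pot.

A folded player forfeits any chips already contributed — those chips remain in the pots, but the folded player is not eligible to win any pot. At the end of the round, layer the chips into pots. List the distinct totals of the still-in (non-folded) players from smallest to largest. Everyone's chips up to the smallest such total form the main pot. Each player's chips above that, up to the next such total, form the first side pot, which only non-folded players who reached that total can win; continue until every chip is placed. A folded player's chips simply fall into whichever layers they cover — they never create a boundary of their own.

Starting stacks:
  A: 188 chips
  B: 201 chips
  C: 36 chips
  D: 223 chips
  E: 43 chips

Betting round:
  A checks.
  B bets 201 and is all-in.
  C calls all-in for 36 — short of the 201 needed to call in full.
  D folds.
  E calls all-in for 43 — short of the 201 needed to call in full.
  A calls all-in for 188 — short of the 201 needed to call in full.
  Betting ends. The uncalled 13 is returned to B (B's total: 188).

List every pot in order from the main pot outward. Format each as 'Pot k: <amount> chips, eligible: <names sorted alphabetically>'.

Pot 1: 144 chips, eligible: A, B, C, E
Pot 2: 21 chips, eligible: A, B, E
Pot 3: 290 chips, eligible: A, B

Derivation:
Contributions (after 13 returned to B): A=188, B=188, C=36, E=43
Folded: D
Pot levels (distinct totals of non-folded players): 36, 43, 188
Layer 1-36: 36 each from A, B, C, E = 36*4 = 144 chips; eligible A, B, C, E
Layer 37-43: 7 each from A, B, E = 7*3 = 21 chips; eligible A, B, E
Layer 44-188: 145 each from A, B = 145*2 = 290 chips; eligible A, B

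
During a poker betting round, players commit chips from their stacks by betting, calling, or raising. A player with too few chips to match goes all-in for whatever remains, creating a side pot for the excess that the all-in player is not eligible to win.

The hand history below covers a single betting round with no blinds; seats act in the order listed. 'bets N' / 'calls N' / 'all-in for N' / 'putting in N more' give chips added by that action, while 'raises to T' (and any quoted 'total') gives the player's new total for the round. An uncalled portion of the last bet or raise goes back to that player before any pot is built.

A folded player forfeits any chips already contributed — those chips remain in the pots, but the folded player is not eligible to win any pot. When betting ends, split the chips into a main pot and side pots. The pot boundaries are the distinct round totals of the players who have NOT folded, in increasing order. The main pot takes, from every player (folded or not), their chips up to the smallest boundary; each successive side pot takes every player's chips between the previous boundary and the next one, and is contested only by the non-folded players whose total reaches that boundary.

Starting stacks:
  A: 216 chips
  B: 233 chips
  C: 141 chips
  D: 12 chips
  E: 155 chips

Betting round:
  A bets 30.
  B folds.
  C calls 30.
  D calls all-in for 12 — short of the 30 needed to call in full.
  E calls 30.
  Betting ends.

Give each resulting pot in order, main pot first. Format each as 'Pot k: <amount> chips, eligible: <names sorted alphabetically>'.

Contributions: A=30, C=30, D=12, E=30
Folded: B
Pot levels (distinct totals of non-folded players): 12, 30
Layer 1-12: 12 each from A, C, D, E = 12*4 = 48 chips; eligible A, C, D, E
Layer 13-30: 18 each from A, C, E = 18*3 = 54 chips; eligible A, C, E

Pot 1: 48 chips, eligible: A, C, D, E
Pot 2: 54 chips, eligible: A, C, E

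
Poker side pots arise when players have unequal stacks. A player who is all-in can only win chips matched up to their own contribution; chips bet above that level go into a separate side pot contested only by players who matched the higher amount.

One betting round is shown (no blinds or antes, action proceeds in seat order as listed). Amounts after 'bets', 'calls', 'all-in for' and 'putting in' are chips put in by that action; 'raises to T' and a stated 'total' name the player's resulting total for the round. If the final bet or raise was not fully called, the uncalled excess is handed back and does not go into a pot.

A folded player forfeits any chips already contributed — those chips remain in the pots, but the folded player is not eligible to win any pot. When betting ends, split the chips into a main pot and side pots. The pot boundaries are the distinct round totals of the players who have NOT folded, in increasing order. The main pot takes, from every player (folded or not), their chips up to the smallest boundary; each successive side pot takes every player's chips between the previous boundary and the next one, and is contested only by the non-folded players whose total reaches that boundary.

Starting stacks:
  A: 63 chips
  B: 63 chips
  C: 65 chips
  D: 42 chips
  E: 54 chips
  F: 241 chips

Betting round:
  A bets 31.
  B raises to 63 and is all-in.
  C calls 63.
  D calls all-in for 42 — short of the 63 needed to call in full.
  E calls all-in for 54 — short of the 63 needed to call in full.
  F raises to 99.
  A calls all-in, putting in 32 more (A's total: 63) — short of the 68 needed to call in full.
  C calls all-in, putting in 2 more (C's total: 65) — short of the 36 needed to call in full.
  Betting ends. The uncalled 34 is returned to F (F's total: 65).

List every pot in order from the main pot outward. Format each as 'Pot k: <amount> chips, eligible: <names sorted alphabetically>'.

Pot 1: 252 chips, eligible: A, B, C, D, E, F
Pot 2: 60 chips, eligible: A, B, C, E, F
Pot 3: 36 chips, eligible: A, B, C, F
Pot 4: 4 chips, eligible: C, F

Derivation:
Contributions (after 34 returned to F): A=63, B=63, C=65, D=42, E=54, F=65
Pot levels (distinct totals of non-folded players): 42, 54, 63, 65
Layer 1-42: 42 each from A, B, C, D, E, F = 42*6 = 252 chips; eligible A, B, C, D, E, F
Layer 43-54: 12 each from A, B, C, E, F = 12*5 = 60 chips; eligible A, B, C, E, F
Layer 55-63: 9 each from A, B, C, F = 9*4 = 36 chips; eligible A, B, C, F
Layer 64-65: 2 each from C, F = 2*2 = 4 chips; eligible C, F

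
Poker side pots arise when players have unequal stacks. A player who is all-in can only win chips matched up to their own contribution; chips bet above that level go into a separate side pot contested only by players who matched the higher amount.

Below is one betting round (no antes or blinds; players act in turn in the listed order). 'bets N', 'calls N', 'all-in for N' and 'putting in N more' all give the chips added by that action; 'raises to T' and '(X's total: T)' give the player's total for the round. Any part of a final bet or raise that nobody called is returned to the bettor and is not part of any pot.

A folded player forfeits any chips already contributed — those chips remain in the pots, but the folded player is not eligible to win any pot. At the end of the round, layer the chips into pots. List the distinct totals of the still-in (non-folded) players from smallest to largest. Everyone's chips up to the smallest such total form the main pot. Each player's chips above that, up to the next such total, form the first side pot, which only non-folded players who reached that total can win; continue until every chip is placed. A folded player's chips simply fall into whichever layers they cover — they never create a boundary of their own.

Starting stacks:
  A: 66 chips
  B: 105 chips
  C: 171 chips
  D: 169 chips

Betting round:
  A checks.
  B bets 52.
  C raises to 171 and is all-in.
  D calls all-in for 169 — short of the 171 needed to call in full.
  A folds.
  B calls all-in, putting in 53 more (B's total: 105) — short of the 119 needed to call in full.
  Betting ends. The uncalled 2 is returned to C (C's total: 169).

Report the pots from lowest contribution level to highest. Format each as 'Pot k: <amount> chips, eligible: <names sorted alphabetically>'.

Pot 1: 315 chips, eligible: B, C, D
Pot 2: 128 chips, eligible: C, D

Derivation:
Contributions (after 2 returned to C): B=105, C=169, D=169
Folded: A
Pot levels (distinct totals of non-folded players): 105, 169
Layer 1-105: 105 each from B, C, D = 105*3 = 315 chips; eligible B, C, D
Layer 106-169: 64 each from C, D = 64*2 = 128 chips; eligible C, D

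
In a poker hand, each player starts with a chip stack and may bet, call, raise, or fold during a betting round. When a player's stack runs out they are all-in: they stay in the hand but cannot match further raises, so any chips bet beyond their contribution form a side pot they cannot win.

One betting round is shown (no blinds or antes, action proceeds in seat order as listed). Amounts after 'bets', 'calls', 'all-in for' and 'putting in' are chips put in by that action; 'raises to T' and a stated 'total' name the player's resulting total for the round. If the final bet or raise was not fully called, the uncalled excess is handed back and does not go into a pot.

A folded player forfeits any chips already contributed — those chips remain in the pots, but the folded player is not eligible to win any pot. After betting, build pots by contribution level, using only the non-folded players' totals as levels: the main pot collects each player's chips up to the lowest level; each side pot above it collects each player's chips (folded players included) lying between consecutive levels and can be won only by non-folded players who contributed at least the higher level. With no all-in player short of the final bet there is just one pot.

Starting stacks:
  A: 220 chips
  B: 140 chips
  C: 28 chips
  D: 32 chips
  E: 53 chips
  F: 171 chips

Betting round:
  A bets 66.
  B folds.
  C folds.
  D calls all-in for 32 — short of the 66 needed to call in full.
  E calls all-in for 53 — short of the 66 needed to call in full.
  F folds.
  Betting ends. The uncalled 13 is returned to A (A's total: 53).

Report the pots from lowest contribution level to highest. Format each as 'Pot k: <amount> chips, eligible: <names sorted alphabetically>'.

Contributions (after 13 returned to A): A=53, D=32, E=53
Folded: B, C, F
Pot levels (distinct totals of non-folded players): 32, 53
Layer 1-32: 32 each from A, D, E = 32*3 = 96 chips; eligible A, D, E
Layer 33-53: 21 each from A, E = 21*2 = 42 chips; eligible A, E

Pot 1: 96 chips, eligible: A, D, E
Pot 2: 42 chips, eligible: A, E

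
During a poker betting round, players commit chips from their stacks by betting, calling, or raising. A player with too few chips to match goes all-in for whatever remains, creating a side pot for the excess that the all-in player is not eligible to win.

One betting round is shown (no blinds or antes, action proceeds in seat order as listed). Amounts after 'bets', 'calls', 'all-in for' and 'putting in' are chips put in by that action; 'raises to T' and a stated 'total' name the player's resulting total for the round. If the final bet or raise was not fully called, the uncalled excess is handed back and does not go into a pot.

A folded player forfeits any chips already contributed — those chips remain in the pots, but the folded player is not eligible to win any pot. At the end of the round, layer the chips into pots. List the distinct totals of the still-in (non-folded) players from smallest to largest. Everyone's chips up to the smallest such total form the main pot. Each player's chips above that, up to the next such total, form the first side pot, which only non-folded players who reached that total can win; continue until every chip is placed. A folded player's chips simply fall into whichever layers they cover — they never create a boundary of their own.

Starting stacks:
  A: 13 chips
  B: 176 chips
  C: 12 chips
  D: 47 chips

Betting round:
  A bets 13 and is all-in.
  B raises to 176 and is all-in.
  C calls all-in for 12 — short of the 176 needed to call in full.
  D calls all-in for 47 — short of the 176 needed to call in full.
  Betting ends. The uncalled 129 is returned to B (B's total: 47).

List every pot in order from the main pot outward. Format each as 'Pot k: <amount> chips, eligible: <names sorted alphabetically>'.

Pot 1: 48 chips, eligible: A, B, C, D
Pot 2: 3 chips, eligible: A, B, D
Pot 3: 68 chips, eligible: B, D

Derivation:
Contributions (after 129 returned to B): A=13, B=47, C=12, D=47
Pot levels (distinct totals of non-folded players): 12, 13, 47
Layer 1-12: 12 each from A, B, C, D = 12*4 = 48 chips; eligible A, B, C, D
Layer 13-13: 1 each from A, B, D = 1*3 = 3 chips; eligible A, B, D
Layer 14-47: 34 each from B, D = 34*2 = 68 chips; eligible B, D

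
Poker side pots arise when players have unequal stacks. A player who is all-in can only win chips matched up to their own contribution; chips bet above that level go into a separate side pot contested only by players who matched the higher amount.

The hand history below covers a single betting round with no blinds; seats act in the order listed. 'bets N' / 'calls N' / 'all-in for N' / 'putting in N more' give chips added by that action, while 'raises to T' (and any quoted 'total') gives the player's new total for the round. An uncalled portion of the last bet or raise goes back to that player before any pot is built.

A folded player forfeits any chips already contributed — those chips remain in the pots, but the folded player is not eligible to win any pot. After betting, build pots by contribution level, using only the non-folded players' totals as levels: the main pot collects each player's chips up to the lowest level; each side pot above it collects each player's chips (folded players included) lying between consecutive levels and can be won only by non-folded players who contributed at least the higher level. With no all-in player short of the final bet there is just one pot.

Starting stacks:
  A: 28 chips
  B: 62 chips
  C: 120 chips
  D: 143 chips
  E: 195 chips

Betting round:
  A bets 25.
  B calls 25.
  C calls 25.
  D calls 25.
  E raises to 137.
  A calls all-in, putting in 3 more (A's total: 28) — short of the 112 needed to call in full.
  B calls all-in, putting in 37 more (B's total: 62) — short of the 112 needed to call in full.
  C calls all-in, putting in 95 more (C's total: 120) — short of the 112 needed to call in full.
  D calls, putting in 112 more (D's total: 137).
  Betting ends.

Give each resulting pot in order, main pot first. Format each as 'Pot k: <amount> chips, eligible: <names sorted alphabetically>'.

Pot 1: 140 chips, eligible: A, B, C, D, E
Pot 2: 136 chips, eligible: B, C, D, E
Pot 3: 174 chips, eligible: C, D, E
Pot 4: 34 chips, eligible: D, E

Derivation:
Contributions: A=28, B=62, C=120, D=137, E=137
Pot levels (distinct totals of non-folded players): 28, 62, 120, 137
Layer 1-28: 28 each from A, B, C, D, E = 28*5 = 140 chips; eligible A, B, C, D, E
Layer 29-62: 34 each from B, C, D, E = 34*4 = 136 chips; eligible B, C, D, E
Layer 63-120: 58 each from C, D, E = 58*3 = 174 chips; eligible C, D, E
Layer 121-137: 17 each from D, E = 17*2 = 34 chips; eligible D, E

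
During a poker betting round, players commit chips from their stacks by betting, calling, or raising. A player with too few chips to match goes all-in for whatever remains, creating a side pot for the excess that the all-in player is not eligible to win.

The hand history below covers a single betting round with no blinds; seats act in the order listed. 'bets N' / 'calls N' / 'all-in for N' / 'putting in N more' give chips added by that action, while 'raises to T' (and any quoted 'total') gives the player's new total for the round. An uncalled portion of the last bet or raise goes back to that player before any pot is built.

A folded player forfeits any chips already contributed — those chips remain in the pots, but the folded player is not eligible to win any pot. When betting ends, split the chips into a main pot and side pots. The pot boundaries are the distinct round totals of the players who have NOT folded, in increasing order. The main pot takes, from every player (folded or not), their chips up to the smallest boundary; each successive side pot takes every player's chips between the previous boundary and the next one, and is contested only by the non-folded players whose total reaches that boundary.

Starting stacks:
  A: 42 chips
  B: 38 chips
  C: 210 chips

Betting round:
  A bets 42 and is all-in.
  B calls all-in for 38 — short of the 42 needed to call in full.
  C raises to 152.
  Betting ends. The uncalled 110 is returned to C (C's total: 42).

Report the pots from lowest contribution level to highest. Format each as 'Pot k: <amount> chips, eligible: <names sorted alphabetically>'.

Contributions (after 110 returned to C): A=42, B=38, C=42
Pot levels (distinct totals of non-folded players): 38, 42
Layer 1-38: 38 each from A, B, C = 38*3 = 114 chips; eligible A, B, C
Layer 39-42: 4 each from A, C = 4*2 = 8 chips; eligible A, C

Pot 1: 114 chips, eligible: A, B, C
Pot 2: 8 chips, eligible: A, C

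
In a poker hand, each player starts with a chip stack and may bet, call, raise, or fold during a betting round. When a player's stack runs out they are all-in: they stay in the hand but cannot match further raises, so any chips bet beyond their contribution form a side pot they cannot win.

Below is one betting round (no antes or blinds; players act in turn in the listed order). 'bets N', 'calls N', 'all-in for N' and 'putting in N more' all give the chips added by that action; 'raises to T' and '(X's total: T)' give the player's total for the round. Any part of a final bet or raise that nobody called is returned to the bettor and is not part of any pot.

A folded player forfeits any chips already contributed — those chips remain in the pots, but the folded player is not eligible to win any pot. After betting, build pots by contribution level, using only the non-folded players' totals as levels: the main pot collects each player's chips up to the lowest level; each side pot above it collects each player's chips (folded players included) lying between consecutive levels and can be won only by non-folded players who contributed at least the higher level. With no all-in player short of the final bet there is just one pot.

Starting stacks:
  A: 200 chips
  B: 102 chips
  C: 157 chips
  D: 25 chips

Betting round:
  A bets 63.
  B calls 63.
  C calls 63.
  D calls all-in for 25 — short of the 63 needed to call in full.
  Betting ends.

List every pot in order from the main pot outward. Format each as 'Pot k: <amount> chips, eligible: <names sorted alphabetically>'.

Contributions: A=63, B=63, C=63, D=25
Pot levels (distinct totals of non-folded players): 25, 63
Layer 1-25: 25 each from A, B, C, D = 25*4 = 100 chips; eligible A, B, C, D
Layer 26-63: 38 each from A, B, C = 38*3 = 114 chips; eligible A, B, C

Pot 1: 100 chips, eligible: A, B, C, D
Pot 2: 114 chips, eligible: A, B, C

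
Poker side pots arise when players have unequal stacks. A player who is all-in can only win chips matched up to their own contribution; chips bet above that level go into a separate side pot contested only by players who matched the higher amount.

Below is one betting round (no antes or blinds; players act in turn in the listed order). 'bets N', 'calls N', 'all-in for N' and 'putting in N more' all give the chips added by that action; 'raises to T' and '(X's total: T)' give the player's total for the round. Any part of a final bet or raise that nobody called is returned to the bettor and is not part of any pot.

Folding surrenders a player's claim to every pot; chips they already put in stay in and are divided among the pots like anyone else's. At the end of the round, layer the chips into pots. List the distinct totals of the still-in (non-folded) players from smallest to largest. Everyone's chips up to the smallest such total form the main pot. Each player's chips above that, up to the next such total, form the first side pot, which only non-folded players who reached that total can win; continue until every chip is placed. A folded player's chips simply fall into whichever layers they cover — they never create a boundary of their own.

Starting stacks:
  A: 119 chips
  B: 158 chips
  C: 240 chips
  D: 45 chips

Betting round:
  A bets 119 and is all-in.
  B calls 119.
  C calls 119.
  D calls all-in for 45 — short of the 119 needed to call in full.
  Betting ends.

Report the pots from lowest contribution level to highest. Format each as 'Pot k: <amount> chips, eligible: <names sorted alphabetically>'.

Contributions: A=119, B=119, C=119, D=45
Pot levels (distinct totals of non-folded players): 45, 119
Layer 1-45: 45 each from A, B, C, D = 45*4 = 180 chips; eligible A, B, C, D
Layer 46-119: 74 each from A, B, C = 74*3 = 222 chips; eligible A, B, C

Pot 1: 180 chips, eligible: A, B, C, D
Pot 2: 222 chips, eligible: A, B, C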